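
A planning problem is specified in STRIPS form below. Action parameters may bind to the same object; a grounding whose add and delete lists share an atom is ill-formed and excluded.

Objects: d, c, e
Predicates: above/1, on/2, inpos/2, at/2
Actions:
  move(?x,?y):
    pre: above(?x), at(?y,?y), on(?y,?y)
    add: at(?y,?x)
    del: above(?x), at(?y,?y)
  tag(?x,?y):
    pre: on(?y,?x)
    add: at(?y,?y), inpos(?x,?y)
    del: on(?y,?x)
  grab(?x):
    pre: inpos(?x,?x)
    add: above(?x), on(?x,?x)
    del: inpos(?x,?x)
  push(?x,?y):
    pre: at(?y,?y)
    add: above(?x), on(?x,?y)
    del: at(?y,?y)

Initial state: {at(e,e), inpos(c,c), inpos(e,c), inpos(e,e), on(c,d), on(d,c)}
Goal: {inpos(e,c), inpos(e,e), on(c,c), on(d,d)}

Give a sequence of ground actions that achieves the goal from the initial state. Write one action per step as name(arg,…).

1. tag(c,d)  →  {at(d,d), at(e,e), inpos(c,c), inpos(c,d), inpos(e,c), inpos(e,e), on(c,d)}
2. grab(c)  →  {above(c), at(d,d), at(e,e), inpos(c,d), inpos(e,c), inpos(e,e), on(c,c), on(c,d)}
3. push(d,d)  →  {above(c), above(d), at(e,e), inpos(c,d), inpos(e,c), inpos(e,e), on(c,c), on(c,d), on(d,d)}

tag(c,d); grab(c); push(d,d)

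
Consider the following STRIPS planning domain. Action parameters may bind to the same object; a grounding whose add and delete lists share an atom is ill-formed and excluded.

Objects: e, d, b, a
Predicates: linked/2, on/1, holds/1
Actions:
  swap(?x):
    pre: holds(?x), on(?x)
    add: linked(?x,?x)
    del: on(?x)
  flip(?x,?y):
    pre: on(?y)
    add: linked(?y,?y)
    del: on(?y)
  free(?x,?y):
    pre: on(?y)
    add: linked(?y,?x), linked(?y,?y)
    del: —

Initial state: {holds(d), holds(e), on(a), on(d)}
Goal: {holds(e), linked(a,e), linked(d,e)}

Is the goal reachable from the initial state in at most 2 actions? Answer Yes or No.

Yes

1. free(e,d)  →  {holds(d), holds(e), linked(d,d), linked(d,e), on(a), on(d)}
2. free(e,a)  →  {holds(d), holds(e), linked(a,a), linked(a,e), linked(d,d), linked(d,e), on(a), on(d)}
optimal plan length = 2; 2 ≤ 2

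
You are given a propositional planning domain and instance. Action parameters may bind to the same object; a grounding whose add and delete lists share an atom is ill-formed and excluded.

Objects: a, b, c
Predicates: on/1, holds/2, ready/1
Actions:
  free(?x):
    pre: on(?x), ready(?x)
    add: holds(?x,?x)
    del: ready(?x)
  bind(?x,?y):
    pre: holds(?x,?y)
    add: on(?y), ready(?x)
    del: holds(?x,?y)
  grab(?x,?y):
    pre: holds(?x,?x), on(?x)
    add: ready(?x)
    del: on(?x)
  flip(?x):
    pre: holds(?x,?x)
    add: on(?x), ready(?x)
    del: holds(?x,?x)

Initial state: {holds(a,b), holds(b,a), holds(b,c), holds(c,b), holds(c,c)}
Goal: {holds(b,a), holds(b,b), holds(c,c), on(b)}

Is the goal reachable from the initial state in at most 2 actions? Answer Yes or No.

1. bind(a,b)  →  {holds(b,a), holds(b,c), holds(c,b), holds(c,c), on(b), ready(a)}
2. bind(b,c)  →  {holds(b,a), holds(c,b), holds(c,c), on(b), on(c), ready(a), ready(b)}
3. free(b)  →  {holds(b,a), holds(b,b), holds(c,b), holds(c,c), on(b), on(c), ready(a)}
optimal plan length = 3; 3 > 2

No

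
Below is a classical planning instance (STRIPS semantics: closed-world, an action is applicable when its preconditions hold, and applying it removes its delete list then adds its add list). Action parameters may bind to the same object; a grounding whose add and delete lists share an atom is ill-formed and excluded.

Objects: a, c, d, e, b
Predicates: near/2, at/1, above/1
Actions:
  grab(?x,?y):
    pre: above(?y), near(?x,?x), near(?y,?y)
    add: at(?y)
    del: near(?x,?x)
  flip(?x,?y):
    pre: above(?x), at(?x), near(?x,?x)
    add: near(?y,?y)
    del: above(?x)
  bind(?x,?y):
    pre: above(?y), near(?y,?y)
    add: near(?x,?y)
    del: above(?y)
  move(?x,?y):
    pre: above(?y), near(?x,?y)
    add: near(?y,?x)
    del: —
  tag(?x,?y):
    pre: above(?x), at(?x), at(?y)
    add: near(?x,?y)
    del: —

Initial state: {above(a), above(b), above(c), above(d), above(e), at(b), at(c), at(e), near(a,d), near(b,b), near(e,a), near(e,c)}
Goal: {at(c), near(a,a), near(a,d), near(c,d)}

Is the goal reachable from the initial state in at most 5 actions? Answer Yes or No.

Yes

1. flip(b,a)  →  {above(a), above(c), above(d), above(e), at(b), at(c), at(e), near(a,a), near(a,d), near(b,b), near(e,a), near(e,c)}
2. grab(b,a)  →  {above(a), above(c), above(d), above(e), at(a), at(b), at(c), at(e), near(a,a), near(a,d), near(e,a), near(e,c)}
3. flip(a,d)  →  {above(c), above(d), above(e), at(a), at(b), at(c), at(e), near(a,a), near(a,d), near(d,d), near(e,a), near(e,c)}
4. bind(c,d)  →  {above(c), above(e), at(a), at(b), at(c), at(e), near(a,a), near(a,d), near(c,d), near(d,d), near(e,a), near(e,c)}
optimal plan length = 4; 4 ≤ 5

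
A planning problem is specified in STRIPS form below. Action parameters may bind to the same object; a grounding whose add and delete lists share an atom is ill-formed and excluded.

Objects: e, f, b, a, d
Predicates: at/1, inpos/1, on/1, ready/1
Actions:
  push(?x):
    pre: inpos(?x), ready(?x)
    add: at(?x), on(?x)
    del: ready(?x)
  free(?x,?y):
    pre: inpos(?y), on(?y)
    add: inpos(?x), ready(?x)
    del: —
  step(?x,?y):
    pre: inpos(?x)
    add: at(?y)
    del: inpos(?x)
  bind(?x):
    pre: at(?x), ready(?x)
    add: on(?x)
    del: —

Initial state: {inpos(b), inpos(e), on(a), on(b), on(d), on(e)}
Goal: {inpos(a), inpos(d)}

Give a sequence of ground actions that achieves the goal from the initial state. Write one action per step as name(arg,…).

1. free(a,e)  →  {inpos(a), inpos(b), inpos(e), on(a), on(b), on(d), on(e), ready(a)}
2. free(d,e)  →  {inpos(a), inpos(b), inpos(d), inpos(e), on(a), on(b), on(d), on(e), ready(a), ready(d)}

free(a,e); free(d,e)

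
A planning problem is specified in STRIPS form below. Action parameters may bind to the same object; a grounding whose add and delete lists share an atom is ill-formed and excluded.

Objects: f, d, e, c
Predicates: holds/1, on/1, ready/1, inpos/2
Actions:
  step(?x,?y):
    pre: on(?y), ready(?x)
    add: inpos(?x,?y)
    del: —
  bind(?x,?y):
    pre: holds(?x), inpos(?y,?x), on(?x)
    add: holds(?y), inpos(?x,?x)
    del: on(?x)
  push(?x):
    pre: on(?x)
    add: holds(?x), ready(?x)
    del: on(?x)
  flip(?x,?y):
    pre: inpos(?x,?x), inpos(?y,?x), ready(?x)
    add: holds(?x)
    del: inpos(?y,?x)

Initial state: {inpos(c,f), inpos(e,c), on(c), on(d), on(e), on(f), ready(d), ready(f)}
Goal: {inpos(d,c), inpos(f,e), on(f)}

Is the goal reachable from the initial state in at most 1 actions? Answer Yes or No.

No

1. step(f,e)  →  {inpos(c,f), inpos(e,c), inpos(f,e), on(c), on(d), on(e), on(f), ready(d), ready(f)}
2. step(d,c)  →  {inpos(c,f), inpos(d,c), inpos(e,c), inpos(f,e), on(c), on(d), on(e), on(f), ready(d), ready(f)}
optimal plan length = 2; 2 > 1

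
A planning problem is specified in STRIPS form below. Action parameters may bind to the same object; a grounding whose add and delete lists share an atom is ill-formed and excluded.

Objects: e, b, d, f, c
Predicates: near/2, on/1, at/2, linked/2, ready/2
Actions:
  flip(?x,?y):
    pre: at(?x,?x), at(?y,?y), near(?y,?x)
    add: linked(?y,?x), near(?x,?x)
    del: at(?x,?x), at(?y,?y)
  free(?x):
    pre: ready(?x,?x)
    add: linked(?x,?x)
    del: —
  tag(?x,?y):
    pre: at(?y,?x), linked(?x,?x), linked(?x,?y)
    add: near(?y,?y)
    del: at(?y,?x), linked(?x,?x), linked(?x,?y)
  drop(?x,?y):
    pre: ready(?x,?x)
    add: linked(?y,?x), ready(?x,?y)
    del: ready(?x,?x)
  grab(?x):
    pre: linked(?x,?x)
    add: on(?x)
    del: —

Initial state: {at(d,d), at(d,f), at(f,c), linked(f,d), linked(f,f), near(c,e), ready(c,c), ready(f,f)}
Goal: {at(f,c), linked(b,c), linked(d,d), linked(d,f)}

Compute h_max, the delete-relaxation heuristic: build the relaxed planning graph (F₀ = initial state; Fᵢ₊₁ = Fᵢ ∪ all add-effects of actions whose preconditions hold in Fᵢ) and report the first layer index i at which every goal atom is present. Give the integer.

F0 = init (8 atoms)
F1 = F0 ∪ {linked(b,c), linked(b,f), linked(c,c), linked(c,f), linked(d,c), linked(d,f), linked(e,c), linked(e,f), linked(f,c), near(d,d), on(f), ready(c,b), ready(c,d), ready(c,e), ready(c,f), ready(f,b), ready(f,c), ready(f,d), ready(f,e)}  (27 atoms)
F2 = F1 ∪ {linked(d,d), near(f,f), on(c)}  (30 atoms)
goal ⊆ F2  ⇒  h_max = 2

2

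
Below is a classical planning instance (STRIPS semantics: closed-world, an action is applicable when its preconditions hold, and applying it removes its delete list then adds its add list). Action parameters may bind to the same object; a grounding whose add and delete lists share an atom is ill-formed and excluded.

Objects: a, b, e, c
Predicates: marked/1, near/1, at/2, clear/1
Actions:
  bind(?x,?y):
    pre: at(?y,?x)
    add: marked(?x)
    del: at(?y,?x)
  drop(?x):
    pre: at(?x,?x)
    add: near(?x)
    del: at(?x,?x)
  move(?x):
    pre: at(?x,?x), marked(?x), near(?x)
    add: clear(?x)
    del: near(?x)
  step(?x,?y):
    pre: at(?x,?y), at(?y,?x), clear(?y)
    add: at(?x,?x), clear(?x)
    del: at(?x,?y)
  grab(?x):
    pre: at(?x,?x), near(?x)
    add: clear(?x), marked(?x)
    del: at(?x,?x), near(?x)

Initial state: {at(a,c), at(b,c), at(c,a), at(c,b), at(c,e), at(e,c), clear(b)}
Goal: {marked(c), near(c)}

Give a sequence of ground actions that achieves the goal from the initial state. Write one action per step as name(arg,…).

1. bind(c,a)  →  {at(b,c), at(c,a), at(c,b), at(c,e), at(e,c), clear(b), marked(c)}
2. step(c,b)  →  {at(b,c), at(c,a), at(c,c), at(c,e), at(e,c), clear(b), clear(c), marked(c)}
3. drop(c)  →  {at(b,c), at(c,a), at(c,e), at(e,c), clear(b), clear(c), marked(c), near(c)}

bind(c,a); step(c,b); drop(c)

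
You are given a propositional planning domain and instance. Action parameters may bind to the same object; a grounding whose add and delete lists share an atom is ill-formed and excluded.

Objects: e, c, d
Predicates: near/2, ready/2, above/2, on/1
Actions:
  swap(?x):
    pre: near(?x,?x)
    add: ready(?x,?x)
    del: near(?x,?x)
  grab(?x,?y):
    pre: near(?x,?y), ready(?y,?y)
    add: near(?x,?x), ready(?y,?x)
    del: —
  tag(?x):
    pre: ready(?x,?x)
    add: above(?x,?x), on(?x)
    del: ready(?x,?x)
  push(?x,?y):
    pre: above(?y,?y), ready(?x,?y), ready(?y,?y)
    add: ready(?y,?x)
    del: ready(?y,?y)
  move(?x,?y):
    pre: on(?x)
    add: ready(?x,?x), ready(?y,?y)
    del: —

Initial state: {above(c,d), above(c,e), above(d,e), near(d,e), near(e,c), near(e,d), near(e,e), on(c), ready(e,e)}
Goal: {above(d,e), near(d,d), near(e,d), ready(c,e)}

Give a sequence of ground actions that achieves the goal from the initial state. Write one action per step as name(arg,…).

grab(d,e); move(c,e); grab(e,c)

1. grab(d,e)  →  {above(c,d), above(c,e), above(d,e), near(d,d), near(d,e), near(e,c), near(e,d), near(e,e), on(c), ready(e,d), ready(e,e)}
2. move(c,e)  →  {above(c,d), above(c,e), above(d,e), near(d,d), near(d,e), near(e,c), near(e,d), near(e,e), on(c), ready(c,c), ready(e,d), ready(e,e)}
3. grab(e,c)  →  {above(c,d), above(c,e), above(d,e), near(d,d), near(d,e), near(e,c), near(e,d), near(e,e), on(c), ready(c,c), ready(c,e), ready(e,d), ready(e,e)}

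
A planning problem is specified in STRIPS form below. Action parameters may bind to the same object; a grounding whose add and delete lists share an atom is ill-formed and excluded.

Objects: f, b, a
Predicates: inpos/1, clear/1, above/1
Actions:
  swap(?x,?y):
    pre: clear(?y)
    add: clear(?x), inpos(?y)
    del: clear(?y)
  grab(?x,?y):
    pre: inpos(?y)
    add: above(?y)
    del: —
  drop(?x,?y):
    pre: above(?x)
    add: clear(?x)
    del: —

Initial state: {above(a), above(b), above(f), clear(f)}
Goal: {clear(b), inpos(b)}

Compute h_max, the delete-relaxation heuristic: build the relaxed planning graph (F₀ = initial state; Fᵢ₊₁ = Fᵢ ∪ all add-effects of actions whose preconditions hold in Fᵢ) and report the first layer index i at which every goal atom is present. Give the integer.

2

F0 = init (4 atoms)
F1 = F0 ∪ {clear(a), clear(b), inpos(f)}  (7 atoms)
F2 = F1 ∪ {inpos(a), inpos(b)}  (9 atoms)
goal ⊆ F2  ⇒  h_max = 2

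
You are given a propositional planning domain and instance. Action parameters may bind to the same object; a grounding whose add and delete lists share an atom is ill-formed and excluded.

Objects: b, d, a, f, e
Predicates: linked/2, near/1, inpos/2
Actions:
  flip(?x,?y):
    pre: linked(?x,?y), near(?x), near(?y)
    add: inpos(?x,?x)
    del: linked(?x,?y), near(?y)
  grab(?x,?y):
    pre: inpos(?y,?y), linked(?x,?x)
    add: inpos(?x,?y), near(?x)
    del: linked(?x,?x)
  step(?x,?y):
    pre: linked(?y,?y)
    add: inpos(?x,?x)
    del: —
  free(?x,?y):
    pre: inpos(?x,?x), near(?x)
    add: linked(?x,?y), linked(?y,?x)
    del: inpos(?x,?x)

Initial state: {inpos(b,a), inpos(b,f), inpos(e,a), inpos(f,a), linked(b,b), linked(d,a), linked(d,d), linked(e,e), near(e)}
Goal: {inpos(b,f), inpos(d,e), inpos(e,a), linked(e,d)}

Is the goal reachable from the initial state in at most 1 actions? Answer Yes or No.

1. step(e,b)  →  {inpos(b,a), inpos(b,f), inpos(e,a), inpos(e,e), inpos(f,a), linked(b,b), linked(d,a), linked(d,d), linked(e,e), near(e)}
2. grab(d,e)  →  {inpos(b,a), inpos(b,f), inpos(d,e), inpos(e,a), inpos(e,e), inpos(f,a), linked(b,b), linked(d,a), linked(e,e), near(d), near(e)}
3. free(e,d)  →  {inpos(b,a), inpos(b,f), inpos(d,e), inpos(e,a), inpos(f,a), linked(b,b), linked(d,a), linked(d,e), linked(e,d), linked(e,e), near(d), near(e)}
optimal plan length = 3; 3 > 1

No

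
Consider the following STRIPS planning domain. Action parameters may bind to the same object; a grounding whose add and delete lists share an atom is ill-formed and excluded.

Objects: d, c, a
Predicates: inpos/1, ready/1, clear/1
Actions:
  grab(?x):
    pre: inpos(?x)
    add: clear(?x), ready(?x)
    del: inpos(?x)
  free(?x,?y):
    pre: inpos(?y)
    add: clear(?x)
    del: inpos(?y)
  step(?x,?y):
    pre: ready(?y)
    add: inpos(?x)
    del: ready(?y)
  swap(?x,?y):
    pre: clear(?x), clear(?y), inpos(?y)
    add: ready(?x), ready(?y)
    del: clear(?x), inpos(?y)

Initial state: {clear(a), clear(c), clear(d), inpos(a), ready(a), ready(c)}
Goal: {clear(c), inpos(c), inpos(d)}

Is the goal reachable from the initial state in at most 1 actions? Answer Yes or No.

1. step(d,c)  →  {clear(a), clear(c), clear(d), inpos(a), inpos(d), ready(a)}
2. step(c,a)  →  {clear(a), clear(c), clear(d), inpos(a), inpos(c), inpos(d)}
optimal plan length = 2; 2 > 1

No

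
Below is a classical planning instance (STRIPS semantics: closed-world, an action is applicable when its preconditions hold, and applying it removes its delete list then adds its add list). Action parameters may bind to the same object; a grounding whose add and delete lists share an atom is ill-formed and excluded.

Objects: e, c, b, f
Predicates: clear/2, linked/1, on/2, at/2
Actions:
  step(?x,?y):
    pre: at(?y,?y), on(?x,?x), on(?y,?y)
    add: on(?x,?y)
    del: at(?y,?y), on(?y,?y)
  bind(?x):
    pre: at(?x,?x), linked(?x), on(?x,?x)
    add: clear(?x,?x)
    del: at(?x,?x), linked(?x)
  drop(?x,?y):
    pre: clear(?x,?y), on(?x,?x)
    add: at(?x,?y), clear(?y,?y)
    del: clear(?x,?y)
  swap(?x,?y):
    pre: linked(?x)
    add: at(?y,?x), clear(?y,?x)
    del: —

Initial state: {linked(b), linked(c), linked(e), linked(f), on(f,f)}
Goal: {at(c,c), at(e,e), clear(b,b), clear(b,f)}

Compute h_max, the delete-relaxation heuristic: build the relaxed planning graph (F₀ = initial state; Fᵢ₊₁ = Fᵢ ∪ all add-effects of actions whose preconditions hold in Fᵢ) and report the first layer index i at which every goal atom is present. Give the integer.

F0 = init (5 atoms)
F1 = F0 ∪ {at(b,b), at(b,c), at(b,e), at(b,f), at(c,b), at(c,c), at(c,e), at(c,f), at(e,b), at(e,c), at(e,e), at(e,f), at(f,b), at(f,c), at(f,e), at(f,f), clear(b,b), clear(b,c), clear(b,e), clear(b,f), clear(c,b), clear(c,c), clear(c,e), clear(c,f), clear(e,b), clear(e,c), clear(e,e), clear(e,f), clear(f,b), clear(f,c), clear(f,e), clear(f,f)}  (37 atoms)
goal ⊆ F1  ⇒  h_max = 1

1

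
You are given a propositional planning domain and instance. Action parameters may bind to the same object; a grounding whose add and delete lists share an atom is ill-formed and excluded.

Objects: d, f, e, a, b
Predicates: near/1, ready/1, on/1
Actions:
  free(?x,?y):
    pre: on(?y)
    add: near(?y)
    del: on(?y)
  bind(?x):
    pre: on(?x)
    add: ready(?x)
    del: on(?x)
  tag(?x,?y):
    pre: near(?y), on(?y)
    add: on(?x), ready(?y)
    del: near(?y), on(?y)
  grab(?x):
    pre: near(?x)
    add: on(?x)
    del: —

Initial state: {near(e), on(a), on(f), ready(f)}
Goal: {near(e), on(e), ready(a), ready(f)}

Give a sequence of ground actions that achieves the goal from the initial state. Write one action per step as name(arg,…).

bind(a); grab(e)

1. bind(a)  →  {near(e), on(f), ready(a), ready(f)}
2. grab(e)  →  {near(e), on(e), on(f), ready(a), ready(f)}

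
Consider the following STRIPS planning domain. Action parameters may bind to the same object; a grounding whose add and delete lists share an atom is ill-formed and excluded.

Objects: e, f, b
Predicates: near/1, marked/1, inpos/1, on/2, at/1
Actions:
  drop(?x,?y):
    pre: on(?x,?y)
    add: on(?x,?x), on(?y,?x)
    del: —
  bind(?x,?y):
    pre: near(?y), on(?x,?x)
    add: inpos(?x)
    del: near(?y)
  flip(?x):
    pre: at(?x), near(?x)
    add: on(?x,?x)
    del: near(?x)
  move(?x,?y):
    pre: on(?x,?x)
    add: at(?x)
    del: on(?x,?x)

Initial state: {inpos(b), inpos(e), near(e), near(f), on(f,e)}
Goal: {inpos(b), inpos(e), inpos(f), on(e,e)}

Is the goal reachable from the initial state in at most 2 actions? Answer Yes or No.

1. drop(f,e)  →  {inpos(b), inpos(e), near(e), near(f), on(e,f), on(f,e), on(f,f)}
2. drop(e,f)  →  {inpos(b), inpos(e), near(e), near(f), on(e,e), on(e,f), on(f,e), on(f,f)}
3. bind(f,e)  →  {inpos(b), inpos(e), inpos(f), near(f), on(e,e), on(e,f), on(f,e), on(f,f)}
optimal plan length = 3; 3 > 2

No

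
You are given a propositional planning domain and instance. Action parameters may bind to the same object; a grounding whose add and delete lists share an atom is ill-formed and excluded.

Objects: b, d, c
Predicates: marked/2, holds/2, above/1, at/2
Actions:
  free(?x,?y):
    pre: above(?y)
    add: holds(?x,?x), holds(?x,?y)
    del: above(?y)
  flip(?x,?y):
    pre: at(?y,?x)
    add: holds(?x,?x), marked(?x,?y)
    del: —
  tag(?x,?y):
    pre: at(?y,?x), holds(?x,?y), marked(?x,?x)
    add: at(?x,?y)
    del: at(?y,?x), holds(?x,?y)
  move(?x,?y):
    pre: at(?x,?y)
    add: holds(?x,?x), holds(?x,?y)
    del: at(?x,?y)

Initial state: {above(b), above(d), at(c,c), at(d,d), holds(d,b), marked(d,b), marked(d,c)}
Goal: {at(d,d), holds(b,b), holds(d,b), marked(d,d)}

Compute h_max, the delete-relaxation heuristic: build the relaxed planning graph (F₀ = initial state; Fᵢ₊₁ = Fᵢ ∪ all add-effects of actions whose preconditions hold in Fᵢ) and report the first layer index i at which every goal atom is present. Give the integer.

F0 = init (7 atoms)
F1 = F0 ∪ {holds(b,b), holds(b,d), holds(c,b), holds(c,c), holds(c,d), holds(d,d), marked(c,c), marked(d,d)}  (15 atoms)
goal ⊆ F1  ⇒  h_max = 1

1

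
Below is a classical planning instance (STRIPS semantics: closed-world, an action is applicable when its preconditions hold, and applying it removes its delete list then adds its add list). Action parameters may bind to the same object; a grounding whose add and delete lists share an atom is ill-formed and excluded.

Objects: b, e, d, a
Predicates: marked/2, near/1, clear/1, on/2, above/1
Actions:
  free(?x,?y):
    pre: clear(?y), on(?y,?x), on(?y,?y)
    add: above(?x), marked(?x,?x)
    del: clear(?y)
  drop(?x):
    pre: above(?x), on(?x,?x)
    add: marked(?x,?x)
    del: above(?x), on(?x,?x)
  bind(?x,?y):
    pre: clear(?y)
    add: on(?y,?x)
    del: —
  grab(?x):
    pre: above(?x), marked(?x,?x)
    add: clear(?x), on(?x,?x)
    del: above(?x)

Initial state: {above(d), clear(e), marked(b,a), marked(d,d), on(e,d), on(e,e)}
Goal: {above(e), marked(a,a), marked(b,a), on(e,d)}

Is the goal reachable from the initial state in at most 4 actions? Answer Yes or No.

1. free(e,e)  →  {above(d), above(e), marked(b,a), marked(d,d), marked(e,e), on(e,d), on(e,e)}
2. grab(d)  →  {above(e), clear(d), marked(b,a), marked(d,d), marked(e,e), on(d,d), on(e,d), on(e,e)}
3. bind(a,d)  →  {above(e), clear(d), marked(b,a), marked(d,d), marked(e,e), on(d,a), on(d,d), on(e,d), on(e,e)}
4. free(a,d)  →  {above(a), above(e), marked(a,a), marked(b,a), marked(d,d), marked(e,e), on(d,a), on(d,d), on(e,d), on(e,e)}
optimal plan length = 4; 4 ≤ 4

Yes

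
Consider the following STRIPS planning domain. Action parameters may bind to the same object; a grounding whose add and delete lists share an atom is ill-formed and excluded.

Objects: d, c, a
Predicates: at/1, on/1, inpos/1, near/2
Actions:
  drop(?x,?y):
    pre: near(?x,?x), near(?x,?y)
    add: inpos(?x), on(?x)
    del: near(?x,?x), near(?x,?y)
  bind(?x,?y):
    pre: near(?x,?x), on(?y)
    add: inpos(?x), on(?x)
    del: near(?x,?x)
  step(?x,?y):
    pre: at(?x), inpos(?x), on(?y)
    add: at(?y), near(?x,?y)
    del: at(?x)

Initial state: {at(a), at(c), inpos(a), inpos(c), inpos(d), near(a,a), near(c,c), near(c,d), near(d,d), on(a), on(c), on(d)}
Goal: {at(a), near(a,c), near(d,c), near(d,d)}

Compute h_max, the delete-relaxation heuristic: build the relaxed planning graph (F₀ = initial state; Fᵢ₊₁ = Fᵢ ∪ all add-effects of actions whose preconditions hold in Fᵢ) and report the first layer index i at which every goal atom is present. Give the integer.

F0 = init (12 atoms)
F1 = F0 ∪ {at(d), near(a,c), near(a,d), near(c,a)}  (16 atoms)
F2 = F1 ∪ {near(d,a), near(d,c)}  (18 atoms)
goal ⊆ F2  ⇒  h_max = 2

2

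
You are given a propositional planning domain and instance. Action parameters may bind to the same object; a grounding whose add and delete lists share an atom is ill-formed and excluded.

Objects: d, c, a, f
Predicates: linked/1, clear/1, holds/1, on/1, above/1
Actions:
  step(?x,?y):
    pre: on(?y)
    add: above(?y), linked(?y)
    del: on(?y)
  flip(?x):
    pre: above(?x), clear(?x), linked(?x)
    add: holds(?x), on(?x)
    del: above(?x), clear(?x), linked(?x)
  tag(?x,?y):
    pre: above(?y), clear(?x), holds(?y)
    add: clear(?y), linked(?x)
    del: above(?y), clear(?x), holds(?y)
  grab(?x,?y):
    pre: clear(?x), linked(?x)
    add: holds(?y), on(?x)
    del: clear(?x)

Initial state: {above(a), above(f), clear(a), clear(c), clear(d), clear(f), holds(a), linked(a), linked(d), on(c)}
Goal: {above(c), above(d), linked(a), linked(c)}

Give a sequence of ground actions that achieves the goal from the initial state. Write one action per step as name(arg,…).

1. step(d,c)  →  {above(a), above(c), above(f), clear(a), clear(c), clear(d), clear(f), holds(a), linked(a), linked(c), linked(d)}
2. grab(d,d)  →  {above(a), above(c), above(f), clear(a), clear(c), clear(f), holds(a), holds(d), linked(a), linked(c), linked(d), on(d)}
3. step(d,d)  →  {above(a), above(c), above(d), above(f), clear(a), clear(c), clear(f), holds(a), holds(d), linked(a), linked(c), linked(d)}

step(d,c); grab(d,d); step(d,d)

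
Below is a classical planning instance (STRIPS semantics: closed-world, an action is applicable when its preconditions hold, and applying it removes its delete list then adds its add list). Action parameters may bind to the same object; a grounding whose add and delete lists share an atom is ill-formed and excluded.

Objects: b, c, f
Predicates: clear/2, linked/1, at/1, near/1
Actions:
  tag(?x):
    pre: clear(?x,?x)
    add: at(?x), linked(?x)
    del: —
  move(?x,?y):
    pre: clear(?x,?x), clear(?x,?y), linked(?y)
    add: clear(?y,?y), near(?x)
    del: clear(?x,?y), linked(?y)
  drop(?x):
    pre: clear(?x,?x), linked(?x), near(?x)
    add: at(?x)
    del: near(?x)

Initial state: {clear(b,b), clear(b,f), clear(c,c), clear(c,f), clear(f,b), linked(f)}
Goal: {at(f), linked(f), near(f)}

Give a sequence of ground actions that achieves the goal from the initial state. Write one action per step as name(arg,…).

1. tag(b)  →  {at(b), clear(b,b), clear(b,f), clear(c,c), clear(c,f), clear(f,b), linked(b), linked(f)}
2. move(b,f)  →  {at(b), clear(b,b), clear(c,c), clear(c,f), clear(f,b), clear(f,f), linked(b), near(b)}
3. tag(f)  →  {at(b), at(f), clear(b,b), clear(c,c), clear(c,f), clear(f,b), clear(f,f), linked(b), linked(f), near(b)}
4. move(f,b)  →  {at(b), at(f), clear(b,b), clear(c,c), clear(c,f), clear(f,f), linked(f), near(b), near(f)}

tag(b); move(b,f); tag(f); move(f,b)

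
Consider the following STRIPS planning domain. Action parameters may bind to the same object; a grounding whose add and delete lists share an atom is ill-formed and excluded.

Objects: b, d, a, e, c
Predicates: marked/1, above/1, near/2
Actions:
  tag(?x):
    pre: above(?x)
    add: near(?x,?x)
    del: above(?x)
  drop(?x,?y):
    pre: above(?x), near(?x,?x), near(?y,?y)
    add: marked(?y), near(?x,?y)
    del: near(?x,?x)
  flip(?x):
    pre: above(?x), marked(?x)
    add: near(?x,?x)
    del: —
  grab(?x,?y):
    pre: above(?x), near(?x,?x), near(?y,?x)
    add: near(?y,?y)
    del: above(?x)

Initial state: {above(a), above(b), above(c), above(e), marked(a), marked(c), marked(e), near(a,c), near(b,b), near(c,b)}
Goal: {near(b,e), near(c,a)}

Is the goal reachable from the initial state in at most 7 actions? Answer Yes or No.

Yes

1. tag(a)  →  {above(b), above(c), above(e), marked(a), marked(c), marked(e), near(a,a), near(a,c), near(b,b), near(c,b)}
2. tag(e)  →  {above(b), above(c), marked(a), marked(c), marked(e), near(a,a), near(a,c), near(b,b), near(c,b), near(e,e)}
3. drop(b,e)  →  {above(b), above(c), marked(a), marked(c), marked(e), near(a,a), near(a,c), near(b,e), near(c,b), near(e,e)}
4. flip(c)  →  {above(b), above(c), marked(a), marked(c), marked(e), near(a,a), near(a,c), near(b,e), near(c,b), near(c,c), near(e,e)}
5. drop(c,a)  →  {above(b), above(c), marked(a), marked(c), marked(e), near(a,a), near(a,c), near(b,e), near(c,a), near(c,b), near(e,e)}
optimal plan length = 5; 5 ≤ 7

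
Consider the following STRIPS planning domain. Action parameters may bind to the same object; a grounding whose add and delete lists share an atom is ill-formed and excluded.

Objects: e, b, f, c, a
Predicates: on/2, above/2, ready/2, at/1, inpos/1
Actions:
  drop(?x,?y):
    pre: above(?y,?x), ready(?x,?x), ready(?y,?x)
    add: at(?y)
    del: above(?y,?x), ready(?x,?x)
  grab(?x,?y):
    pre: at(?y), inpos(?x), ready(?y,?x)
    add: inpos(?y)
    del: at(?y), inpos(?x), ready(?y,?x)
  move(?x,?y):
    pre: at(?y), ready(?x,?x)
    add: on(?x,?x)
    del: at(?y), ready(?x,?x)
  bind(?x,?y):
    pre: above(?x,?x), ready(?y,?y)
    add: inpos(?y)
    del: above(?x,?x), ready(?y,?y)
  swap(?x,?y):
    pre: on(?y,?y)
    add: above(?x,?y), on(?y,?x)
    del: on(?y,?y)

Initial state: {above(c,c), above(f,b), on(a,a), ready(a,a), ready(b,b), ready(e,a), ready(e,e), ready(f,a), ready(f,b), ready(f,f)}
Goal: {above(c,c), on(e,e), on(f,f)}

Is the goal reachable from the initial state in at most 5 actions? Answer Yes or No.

Yes

1. drop(b,f)  →  {above(c,c), at(f), on(a,a), ready(a,a), ready(e,a), ready(e,e), ready(f,a), ready(f,b), ready(f,f)}
2. move(e,f)  →  {above(c,c), on(a,a), on(e,e), ready(a,a), ready(e,a), ready(f,a), ready(f,b), ready(f,f)}
3. swap(e,a)  →  {above(c,c), above(e,a), on(a,e), on(e,e), ready(a,a), ready(e,a), ready(f,a), ready(f,b), ready(f,f)}
4. drop(a,e)  →  {above(c,c), at(e), on(a,e), on(e,e), ready(e,a), ready(f,a), ready(f,b), ready(f,f)}
5. move(f,e)  →  {above(c,c), on(a,e), on(e,e), on(f,f), ready(e,a), ready(f,a), ready(f,b)}
optimal plan length = 5; 5 ≤ 5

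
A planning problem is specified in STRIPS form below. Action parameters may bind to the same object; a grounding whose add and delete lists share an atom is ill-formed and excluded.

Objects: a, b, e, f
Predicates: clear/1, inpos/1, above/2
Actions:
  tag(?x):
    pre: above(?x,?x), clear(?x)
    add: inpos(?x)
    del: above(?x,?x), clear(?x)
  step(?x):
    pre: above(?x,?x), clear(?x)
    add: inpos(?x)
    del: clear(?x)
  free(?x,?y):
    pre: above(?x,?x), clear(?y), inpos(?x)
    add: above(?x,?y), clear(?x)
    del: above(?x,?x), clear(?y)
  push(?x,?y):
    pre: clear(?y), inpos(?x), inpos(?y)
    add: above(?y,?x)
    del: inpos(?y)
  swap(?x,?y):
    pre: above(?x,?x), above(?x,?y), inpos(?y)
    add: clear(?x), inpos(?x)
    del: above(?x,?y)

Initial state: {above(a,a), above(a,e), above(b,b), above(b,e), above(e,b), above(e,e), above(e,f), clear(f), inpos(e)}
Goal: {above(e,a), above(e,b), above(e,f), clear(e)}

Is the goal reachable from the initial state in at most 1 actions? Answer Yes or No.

1. swap(a,e)  →  {above(a,a), above(b,b), above(b,e), above(e,b), above(e,e), above(e,f), clear(a), clear(f), inpos(a), inpos(e)}
2. free(e,a)  →  {above(a,a), above(b,b), above(b,e), above(e,a), above(e,b), above(e,f), clear(e), clear(f), inpos(a), inpos(e)}
optimal plan length = 2; 2 > 1

No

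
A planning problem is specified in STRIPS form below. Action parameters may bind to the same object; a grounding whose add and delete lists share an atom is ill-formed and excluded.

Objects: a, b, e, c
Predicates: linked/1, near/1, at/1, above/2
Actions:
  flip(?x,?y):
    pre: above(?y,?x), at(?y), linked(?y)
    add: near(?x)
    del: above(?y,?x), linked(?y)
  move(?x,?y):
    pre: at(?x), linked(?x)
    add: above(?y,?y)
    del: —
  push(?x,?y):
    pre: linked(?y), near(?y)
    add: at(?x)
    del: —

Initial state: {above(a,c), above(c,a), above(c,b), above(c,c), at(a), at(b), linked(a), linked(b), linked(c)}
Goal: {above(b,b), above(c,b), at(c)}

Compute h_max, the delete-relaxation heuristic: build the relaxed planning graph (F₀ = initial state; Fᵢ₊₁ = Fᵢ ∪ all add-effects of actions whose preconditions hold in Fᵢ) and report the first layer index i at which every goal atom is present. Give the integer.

2

F0 = init (9 atoms)
F1 = F0 ∪ {above(a,a), above(b,b), above(e,e), near(c)}  (13 atoms)
F2 = F1 ∪ {at(c), at(e), near(a), near(b)}  (17 atoms)
goal ⊆ F2  ⇒  h_max = 2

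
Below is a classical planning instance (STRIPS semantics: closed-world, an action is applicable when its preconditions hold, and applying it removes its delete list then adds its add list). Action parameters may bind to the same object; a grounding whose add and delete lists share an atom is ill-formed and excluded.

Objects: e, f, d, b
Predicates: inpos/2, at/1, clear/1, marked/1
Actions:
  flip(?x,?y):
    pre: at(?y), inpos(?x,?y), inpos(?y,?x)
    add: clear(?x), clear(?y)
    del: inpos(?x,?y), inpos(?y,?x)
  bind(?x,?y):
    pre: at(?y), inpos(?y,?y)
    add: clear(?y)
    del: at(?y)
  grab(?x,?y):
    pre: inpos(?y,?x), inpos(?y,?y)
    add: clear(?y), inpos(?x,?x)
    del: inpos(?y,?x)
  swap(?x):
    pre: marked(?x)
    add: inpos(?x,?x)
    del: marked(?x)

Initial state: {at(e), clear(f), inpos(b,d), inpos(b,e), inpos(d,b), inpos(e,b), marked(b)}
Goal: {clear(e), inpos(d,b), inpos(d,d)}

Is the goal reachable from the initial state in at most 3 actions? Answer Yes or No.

1. flip(b,e)  →  {at(e), clear(b), clear(e), clear(f), inpos(b,d), inpos(d,b), marked(b)}
2. swap(b)  →  {at(e), clear(b), clear(e), clear(f), inpos(b,b), inpos(b,d), inpos(d,b)}
3. grab(d,b)  →  {at(e), clear(b), clear(e), clear(f), inpos(b,b), inpos(d,b), inpos(d,d)}
optimal plan length = 3; 3 ≤ 3

Yes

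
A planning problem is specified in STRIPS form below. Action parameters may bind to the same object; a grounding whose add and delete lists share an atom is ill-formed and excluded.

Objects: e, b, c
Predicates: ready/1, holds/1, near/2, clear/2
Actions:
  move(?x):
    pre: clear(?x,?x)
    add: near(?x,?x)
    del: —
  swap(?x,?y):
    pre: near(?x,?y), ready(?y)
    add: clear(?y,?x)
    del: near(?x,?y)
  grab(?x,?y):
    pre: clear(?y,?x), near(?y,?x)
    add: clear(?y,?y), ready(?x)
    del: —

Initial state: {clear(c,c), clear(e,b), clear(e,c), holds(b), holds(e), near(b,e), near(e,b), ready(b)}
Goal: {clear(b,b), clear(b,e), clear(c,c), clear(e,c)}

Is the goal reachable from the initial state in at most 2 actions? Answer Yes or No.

1. swap(e,b)  →  {clear(b,e), clear(c,c), clear(e,b), clear(e,c), holds(b), holds(e), near(b,e), ready(b)}
2. grab(e,b)  →  {clear(b,b), clear(b,e), clear(c,c), clear(e,b), clear(e,c), holds(b), holds(e), near(b,e), ready(b), ready(e)}
optimal plan length = 2; 2 ≤ 2

Yes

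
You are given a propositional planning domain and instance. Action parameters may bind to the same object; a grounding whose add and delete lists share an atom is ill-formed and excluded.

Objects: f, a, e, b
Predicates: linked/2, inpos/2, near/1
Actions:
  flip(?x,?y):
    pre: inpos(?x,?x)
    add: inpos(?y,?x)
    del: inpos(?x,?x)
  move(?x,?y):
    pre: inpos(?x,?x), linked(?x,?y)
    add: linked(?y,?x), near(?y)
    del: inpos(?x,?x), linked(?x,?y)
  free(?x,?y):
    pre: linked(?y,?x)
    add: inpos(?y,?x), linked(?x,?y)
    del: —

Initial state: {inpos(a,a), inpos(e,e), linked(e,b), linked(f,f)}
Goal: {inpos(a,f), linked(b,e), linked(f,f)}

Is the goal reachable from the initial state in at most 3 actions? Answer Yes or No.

Yes

1. move(e,b)  →  {inpos(a,a), linked(b,e), linked(f,f), near(b)}
2. free(f,f)  →  {inpos(a,a), inpos(f,f), linked(b,e), linked(f,f), near(b)}
3. flip(f,a)  →  {inpos(a,a), inpos(a,f), linked(b,e), linked(f,f), near(b)}
optimal plan length = 3; 3 ≤ 3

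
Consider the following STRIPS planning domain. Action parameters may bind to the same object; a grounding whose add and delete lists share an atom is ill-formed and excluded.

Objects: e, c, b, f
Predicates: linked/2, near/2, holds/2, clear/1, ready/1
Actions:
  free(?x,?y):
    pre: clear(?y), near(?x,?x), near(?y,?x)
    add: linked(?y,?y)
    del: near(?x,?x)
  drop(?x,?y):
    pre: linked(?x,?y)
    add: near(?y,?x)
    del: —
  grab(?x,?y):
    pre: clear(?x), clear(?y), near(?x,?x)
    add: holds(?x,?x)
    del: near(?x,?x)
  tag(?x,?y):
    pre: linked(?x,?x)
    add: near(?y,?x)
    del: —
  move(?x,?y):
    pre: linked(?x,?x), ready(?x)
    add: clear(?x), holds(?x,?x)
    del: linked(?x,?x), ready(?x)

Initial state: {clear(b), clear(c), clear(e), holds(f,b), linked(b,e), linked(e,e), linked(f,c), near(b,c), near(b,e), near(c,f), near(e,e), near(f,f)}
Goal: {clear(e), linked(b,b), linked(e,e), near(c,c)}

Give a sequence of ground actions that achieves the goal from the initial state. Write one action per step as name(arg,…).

1. free(e,b)  →  {clear(b), clear(c), clear(e), holds(f,b), linked(b,b), linked(b,e), linked(e,e), linked(f,c), near(b,c), near(b,e), near(c,f), near(f,f)}
2. free(f,c)  →  {clear(b), clear(c), clear(e), holds(f,b), linked(b,b), linked(b,e), linked(c,c), linked(e,e), linked(f,c), near(b,c), near(b,e), near(c,f)}
3. drop(c,c)  →  {clear(b), clear(c), clear(e), holds(f,b), linked(b,b), linked(b,e), linked(c,c), linked(e,e), linked(f,c), near(b,c), near(b,e), near(c,c), near(c,f)}

free(e,b); free(f,c); drop(c,c)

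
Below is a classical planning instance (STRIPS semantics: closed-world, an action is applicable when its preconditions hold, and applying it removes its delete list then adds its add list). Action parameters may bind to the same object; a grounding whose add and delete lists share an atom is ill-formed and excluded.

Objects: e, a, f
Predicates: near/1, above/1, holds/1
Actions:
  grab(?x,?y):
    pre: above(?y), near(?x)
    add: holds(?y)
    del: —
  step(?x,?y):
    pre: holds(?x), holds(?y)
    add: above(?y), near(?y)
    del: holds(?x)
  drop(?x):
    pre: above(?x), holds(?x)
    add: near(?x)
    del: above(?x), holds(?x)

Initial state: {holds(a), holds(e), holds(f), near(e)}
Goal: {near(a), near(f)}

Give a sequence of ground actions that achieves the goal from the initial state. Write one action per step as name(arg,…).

step(e,a); step(a,f)

1. step(e,a)  →  {above(a), holds(a), holds(f), near(a), near(e)}
2. step(a,f)  →  {above(a), above(f), holds(f), near(a), near(e), near(f)}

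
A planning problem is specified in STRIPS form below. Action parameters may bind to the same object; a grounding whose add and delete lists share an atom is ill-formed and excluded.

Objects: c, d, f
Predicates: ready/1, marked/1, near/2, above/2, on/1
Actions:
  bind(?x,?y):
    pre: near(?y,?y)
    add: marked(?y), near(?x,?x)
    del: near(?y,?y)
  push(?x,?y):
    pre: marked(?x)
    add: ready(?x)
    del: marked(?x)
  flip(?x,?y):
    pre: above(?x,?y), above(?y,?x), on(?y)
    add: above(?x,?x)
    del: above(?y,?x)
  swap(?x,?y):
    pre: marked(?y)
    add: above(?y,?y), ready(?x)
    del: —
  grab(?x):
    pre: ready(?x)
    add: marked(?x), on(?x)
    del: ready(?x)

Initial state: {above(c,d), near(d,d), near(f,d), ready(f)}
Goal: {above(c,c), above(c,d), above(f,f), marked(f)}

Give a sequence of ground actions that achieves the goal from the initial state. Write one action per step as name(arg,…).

1. grab(f)  →  {above(c,d), marked(f), near(d,d), near(f,d), on(f)}
2. swap(c,f)  →  {above(c,d), above(f,f), marked(f), near(d,d), near(f,d), on(f), ready(c)}
3. grab(c)  →  {above(c,d), above(f,f), marked(c), marked(f), near(d,d), near(f,d), on(c), on(f)}
4. swap(c,c)  →  {above(c,c), above(c,d), above(f,f), marked(c), marked(f), near(d,d), near(f,d), on(c), on(f), ready(c)}

grab(f); swap(c,f); grab(c); swap(c,c)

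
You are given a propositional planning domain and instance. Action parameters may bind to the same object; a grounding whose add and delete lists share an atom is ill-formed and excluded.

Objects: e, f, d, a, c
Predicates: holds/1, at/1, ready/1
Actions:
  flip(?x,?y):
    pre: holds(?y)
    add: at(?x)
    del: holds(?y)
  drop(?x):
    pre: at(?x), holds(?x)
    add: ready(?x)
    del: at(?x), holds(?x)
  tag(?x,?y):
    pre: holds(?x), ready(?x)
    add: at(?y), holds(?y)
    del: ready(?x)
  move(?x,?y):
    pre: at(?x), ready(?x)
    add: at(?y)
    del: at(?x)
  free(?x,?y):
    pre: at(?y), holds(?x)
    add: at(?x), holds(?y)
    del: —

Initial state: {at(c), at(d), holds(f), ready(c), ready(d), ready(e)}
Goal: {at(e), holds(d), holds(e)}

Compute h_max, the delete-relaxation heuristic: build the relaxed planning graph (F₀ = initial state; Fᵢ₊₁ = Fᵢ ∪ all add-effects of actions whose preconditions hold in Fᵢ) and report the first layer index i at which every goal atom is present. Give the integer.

F0 = init (6 atoms)
F1 = F0 ∪ {at(a), at(e), at(f), holds(c), holds(d)}  (11 atoms)
F2 = F1 ∪ {holds(a), holds(e), ready(f)}  (14 atoms)
goal ⊆ F2  ⇒  h_max = 2

2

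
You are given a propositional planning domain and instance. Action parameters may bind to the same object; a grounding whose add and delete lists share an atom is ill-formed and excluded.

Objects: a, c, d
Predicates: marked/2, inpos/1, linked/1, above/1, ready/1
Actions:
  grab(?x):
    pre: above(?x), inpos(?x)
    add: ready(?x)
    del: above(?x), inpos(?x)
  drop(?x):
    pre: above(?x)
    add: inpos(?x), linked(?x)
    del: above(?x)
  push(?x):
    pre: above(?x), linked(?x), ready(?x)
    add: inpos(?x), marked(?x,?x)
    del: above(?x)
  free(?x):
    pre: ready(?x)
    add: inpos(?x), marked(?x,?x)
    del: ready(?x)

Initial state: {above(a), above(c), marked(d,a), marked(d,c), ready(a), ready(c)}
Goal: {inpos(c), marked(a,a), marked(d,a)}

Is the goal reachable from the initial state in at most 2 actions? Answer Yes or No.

1. drop(c)  →  {above(a), inpos(c), linked(c), marked(d,a), marked(d,c), ready(a), ready(c)}
2. free(a)  →  {above(a), inpos(a), inpos(c), linked(c), marked(a,a), marked(d,a), marked(d,c), ready(c)}
optimal plan length = 2; 2 ≤ 2

Yes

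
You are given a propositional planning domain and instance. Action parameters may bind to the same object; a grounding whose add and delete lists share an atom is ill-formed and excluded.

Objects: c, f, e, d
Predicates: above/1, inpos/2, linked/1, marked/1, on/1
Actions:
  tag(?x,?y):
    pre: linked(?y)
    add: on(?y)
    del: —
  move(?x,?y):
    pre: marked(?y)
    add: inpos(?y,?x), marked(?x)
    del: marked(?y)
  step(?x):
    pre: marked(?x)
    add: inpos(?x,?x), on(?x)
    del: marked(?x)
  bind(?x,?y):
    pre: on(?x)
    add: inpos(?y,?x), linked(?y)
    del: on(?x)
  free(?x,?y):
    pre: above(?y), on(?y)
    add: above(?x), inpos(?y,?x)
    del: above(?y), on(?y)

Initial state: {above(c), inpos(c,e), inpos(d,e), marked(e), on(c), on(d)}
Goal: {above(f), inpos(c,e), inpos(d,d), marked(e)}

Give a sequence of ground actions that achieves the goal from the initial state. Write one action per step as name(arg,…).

1. bind(d,d)  →  {above(c), inpos(c,e), inpos(d,d), inpos(d,e), linked(d), marked(e), on(c)}
2. free(f,c)  →  {above(f), inpos(c,e), inpos(c,f), inpos(d,d), inpos(d,e), linked(d), marked(e)}

bind(d,d); free(f,c)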